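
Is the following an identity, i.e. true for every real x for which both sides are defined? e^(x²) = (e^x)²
Claim: e^(x²) = (e^x)².
Test a specific point where both sides are defined: x = -1.
LHS = e^(x²) ≈ 2.7183
RHS = (e^x)² ≈ 0.1353
Since 2.7183 ≠ 0.1353, the equation fails at this point, so it cannot hold for every real x for which both sides are defined.
(e^x)² = e^(2x), and 2x ≠ x² in general.

Conclusion: No, this is NOT an identity.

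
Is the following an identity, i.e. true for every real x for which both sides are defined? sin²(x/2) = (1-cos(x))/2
Yes, this is an identity.

Claim: sin²(x/2) = (1-cos(x))/2.
Reasoning: Use cos(2θ) = 1 - 2sin²θ with θ = x/2: cos(x) = 1 - 2sin²(x/2). Solving for sin²(x/2) gives (1 - cos(x))/2.
So the two sides agree for every real x for which both sides are defined.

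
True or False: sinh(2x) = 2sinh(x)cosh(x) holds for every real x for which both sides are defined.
True.

Claim: sinh(2x) = 2sinh(x)cosh(x).
Reasoning: 2sinh(x)cosh(x) = 2 · (e^x - e^-x)/2 · (e^x + e^-x)/2 = (e^(2x) - e^(-2x))/2 = sinh(2x).
So the two sides agree for every real x for which both sides are defined.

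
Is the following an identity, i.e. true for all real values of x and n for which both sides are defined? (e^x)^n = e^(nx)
Claim: (e^x)^n = e^(nx).
Reasoning: e^x is a positive real number, and for a positive base B and real exponent n, B^n = e^(n·ln B). With B = e^x, ln B = x, so (e^x)^n = e^(n·x).
So the two sides agree for all real values of x and n for which both sides are defined.

Conclusion: Yes, this is an identity.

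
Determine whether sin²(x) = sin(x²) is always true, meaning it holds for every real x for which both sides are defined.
No, this is NOT an identity.

Claim: sin²(x) = sin(x²).
Test a specific point where both sides are defined: x = -π/3.
LHS = sin²(x) ≈ 0.7500
RHS = sin(x²) ≈ 0.8897
Since 0.7500 ≠ 0.8897, the equation fails at this point, so it cannot hold for every real x for which both sides are defined.
sin²(x) means (sin x)², squaring the output; sin(x²) squares the input. These are different functions.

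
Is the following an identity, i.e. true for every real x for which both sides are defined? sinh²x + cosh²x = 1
Claim: sinh²x + cosh²x = 1.
Test a specific point where both sides are defined: x = 2.
LHS = sinh²x + cosh²x ≈ 27.3082
RHS = 1 ≈ 1.0000
Since 27.3082 ≠ 1.0000, the equation fails at this point, so it cannot hold for every real x for which both sides are defined.
The correct hyperbolic identity is cosh²x - sinh²x = 1 (a difference); the sum sinh²x + cosh²x equals cosh(2x).

Conclusion: No, this is NOT an identity.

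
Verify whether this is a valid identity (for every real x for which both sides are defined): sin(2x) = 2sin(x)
No, this is NOT an identity.

Claim: sin(2x) = 2sin(x).
Test a specific point where both sides are defined: x = -π/3.
LHS = sin(2x) ≈ -0.8660
RHS = 2sin(x) ≈ -1.7321
Since -0.8660 ≠ -1.7321, the equation fails at this point, so it cannot hold for every real x for which both sides are defined.
The correct double-angle formula is sin(2x) = 2sin(x)cos(x).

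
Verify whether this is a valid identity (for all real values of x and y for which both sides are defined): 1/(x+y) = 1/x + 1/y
No, this is NOT an identity.

Claim: 1/(x+y) = 1/x + 1/y.
Test a specific point where both sides are defined: x = 1, y = 5.
LHS = 1/(x+y) ≈ 0.1667
RHS = 1/x + 1/y ≈ 1.2000
Since 0.1667 ≠ 1.2000, the equation fails at this point, so it cannot hold for all real values of x and y for which both sides are defined.
1/x + 1/y = (x+y)/(xy), which is not 1/(x+y).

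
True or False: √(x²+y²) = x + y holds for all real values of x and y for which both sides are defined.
Claim: √(x²+y²) = x + y.
Test a specific point where both sides are defined: x = -1, y = -2.
LHS = √(x²+y²) ≈ 2.2361
RHS = x + y ≈ -3.0000
Since 2.2361 ≠ -3.0000, the equation fails at this point, so it cannot hold for all real values of x and y for which both sides are defined.
(x+y)² = x² + 2xy + y², not x² + y², so the square root does not split this way.

Conclusion: False.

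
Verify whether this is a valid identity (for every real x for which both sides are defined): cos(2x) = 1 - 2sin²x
Claim: cos(2x) = 1 - 2sin²x.
Reasoning: cos(2x) = cos²x - sin²x. Replace cos²x by 1 - sin²x: (1 - sin²x) - sin²x = 1 - 2sin²x.
So the two sides agree for every real x for which both sides are defined.

Conclusion: Yes, this is an identity.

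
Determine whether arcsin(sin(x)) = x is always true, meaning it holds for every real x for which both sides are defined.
Claim: arcsin(sin(x)) = x.
Test a specific point where both sides are defined: x = 3π/4.
LHS = arcsin(sin(x)) ≈ 0.7854
RHS = x ≈ 2.3562
Since 0.7854 ≠ 2.3562, the equation fails at this point, so it cannot hold for every real x for which both sides are defined.
arcsin only returns values in [-π/2, π/2], so arcsin(sin(x)) = x holds only for x in that interval, not for all real x.

Conclusion: No, this is NOT an identity.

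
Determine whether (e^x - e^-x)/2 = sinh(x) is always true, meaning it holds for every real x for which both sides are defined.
Claim: (e^x - e^-x)/2 = sinh(x).
Reasoning: This is exactly the definition of the hyperbolic sine: sinh(x) := (e^x - e^-x)/2.
So the two sides agree for every real x for which both sides are defined.

Conclusion: Yes, this is an identity.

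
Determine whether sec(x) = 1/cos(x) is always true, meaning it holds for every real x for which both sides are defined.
Yes, this is an identity.

Claim: sec(x) = 1/cos(x).
Reasoning: sec(x) is by definition the reciprocal of cos(x), wherever cos(x) ≠ 0.
So the two sides agree for every real x for which both sides are defined.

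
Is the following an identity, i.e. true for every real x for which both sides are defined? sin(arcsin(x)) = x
Claim: sin(arcsin(x)) = x.
Reasoning: For -1 ≤ x ≤ 1 (where arcsin is defined), arcsin(x) is by definition an angle whose sine equals x. Taking the sine of that angle returns x. (Note the other order, arcsin(sin x) = x, is NOT an identity.)
So the two sides agree for every real x for which both sides are defined.

Conclusion: Yes, this is an identity.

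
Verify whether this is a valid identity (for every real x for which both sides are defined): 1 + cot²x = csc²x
Yes, this is an identity.

Claim: 1 + cot²x = csc²x.
Reasoning: Start from sin²x + cos²x = 1 and divide every term by sin²x (allowed wherever cot x and csc x are defined): 1 + cot²x = 1/sin²x = csc²x.
So the two sides agree for every real x for which both sides are defined.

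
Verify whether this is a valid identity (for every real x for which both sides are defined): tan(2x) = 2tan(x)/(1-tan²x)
Claim: tan(2x) = 2tan(x)/(1-tan²x).
Reasoning: tan(2x) = sin(2x)/cos(2x) = 2sin(x)cos(x) / (cos²x - sin²x). Divide numerator and denominator by cos²x: 2tan(x) / (1 - tan²x).
So the two sides agree for every real x for which both sides are defined.

Conclusion: Yes, this is an identity.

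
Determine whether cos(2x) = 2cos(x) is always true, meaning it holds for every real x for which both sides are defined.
No, this is NOT an identity.

Claim: cos(2x) = 2cos(x).
Test a specific point where both sides are defined: x = π/6.
LHS = cos(2x) ≈ 0.5000
RHS = 2cos(x) ≈ 1.7321
Since 0.5000 ≠ 1.7321, the equation fails at this point, so it cannot hold for every real x for which both sides are defined.
The correct double-angle formula is cos(2x) = cos²x - sin²x.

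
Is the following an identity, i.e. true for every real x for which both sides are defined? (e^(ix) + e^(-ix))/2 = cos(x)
Yes, this is an identity.

Claim: (e^(ix) + e^(-ix))/2 = cos(x).
Reasoning: By Euler's formula e^(ix) = cos(x) + i·sin(x) and e^(-ix) = cos(x) - i·sin(x). Adding cancels the sine terms: e^(ix) + e^(-ix) = 2cos(x); divide by 2.
So the two sides agree for every real x for which both sides are defined.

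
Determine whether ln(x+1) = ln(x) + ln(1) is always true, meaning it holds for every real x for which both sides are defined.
No, this is NOT an identity.

Claim: ln(x+1) = ln(x) + ln(1).
Test a specific point where both sides are defined: x = 3.
LHS = ln(x+1) ≈ 1.3863
RHS = ln(x) + ln(1) ≈ 1.0986
Since 1.3863 ≠ 1.0986, the equation fails at this point, so it cannot hold for every real x for which both sides are defined.
ln(1) = 0, so the right side is just ln(x), which differs from ln(x+1).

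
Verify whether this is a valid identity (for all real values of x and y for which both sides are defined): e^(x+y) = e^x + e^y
Claim: e^(x+y) = e^x + e^y.
Test a specific point where both sides are defined: x = 3, y = 2.
LHS = e^(x+y) ≈ 148.4132
RHS = e^x + e^y ≈ 27.4746
Since 148.4132 ≠ 27.4746, the equation fails at this point, so it cannot hold for all real values of x and y for which both sides are defined.
The correct rule is e^(x+y) = e^x · e^y (a product, not a sum).

Conclusion: No, this is NOT an identity.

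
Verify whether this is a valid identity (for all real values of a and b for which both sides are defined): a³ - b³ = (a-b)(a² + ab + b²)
Claim: a³ - b³ = (a-b)(a² + ab + b²).
Reasoning: Expand the right side: (a-b)(a² + ab + b²) = a³ + a²b + ab² - a²b - ab² - b³ = a³ - b³ (the middle terms cancel in pairs).
So the two sides agree for all real values of a and b for which both sides are defined.

Conclusion: Yes, this is an identity.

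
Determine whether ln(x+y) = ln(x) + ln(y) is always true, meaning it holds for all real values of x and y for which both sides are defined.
Claim: ln(x+y) = ln(x) + ln(y).
Test a specific point where both sides are defined: x = 3/2, y = 1.
LHS = ln(x+y) ≈ 0.9163
RHS = ln(x) + ln(y) ≈ 0.4055
Since 0.9163 ≠ 0.4055, the equation fails at this point, so it cannot hold for all real values of x and y for which both sides are defined.
ln(x) + ln(y) = ln(xy), not ln(x+y).

Conclusion: No, this is NOT an identity.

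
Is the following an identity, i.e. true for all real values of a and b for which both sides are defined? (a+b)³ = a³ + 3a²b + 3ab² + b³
Yes, this is an identity.

Claim: (a+b)³ = a³ + 3a²b + 3ab² + b³.
Reasoning: (a+b)³ = (a+b)(a+b)² = (a+b)(a² + 2ab + b²) = a³ + 2a²b + ab² + a²b + 2ab² + b³ = a³ + 3a²b + 3ab² + b³.
So the two sides agree for all real values of a and b for which both sides are defined.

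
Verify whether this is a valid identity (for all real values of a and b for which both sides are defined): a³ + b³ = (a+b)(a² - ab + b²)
Claim: a³ + b³ = (a+b)(a² - ab + b²).
Reasoning: Expand the right side: (a+b)(a² - ab + b²) = a³ - a²b + ab² + a²b - ab² + b³ = a³ + b³ (the middle terms cancel in pairs).
So the two sides agree for all real values of a and b for which both sides are defined.

Conclusion: Yes, this is an identity.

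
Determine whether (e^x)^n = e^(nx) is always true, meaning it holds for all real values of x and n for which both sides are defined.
Claim: (e^x)^n = e^(nx).
Reasoning: e^x is a positive real number, and for a positive base B and real exponent n, B^n = e^(n·ln B). With B = e^x, ln B = x, so (e^x)^n = e^(n·x).
So the two sides agree for all real values of x and n for which both sides are defined.

Conclusion: Yes, this is an identity.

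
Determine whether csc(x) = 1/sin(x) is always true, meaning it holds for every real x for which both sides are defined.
Yes, this is an identity.

Claim: csc(x) = 1/sin(x).
Reasoning: csc(x) is by definition the reciprocal of sin(x), wherever sin(x) ≠ 0.
So the two sides agree for every real x for which both sides are defined.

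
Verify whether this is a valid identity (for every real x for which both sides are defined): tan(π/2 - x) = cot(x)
Claim: tan(π/2 - x) = cot(x).
Reasoning: tan(π/2 - x) = sin(π/2 - x)/cos(π/2 - x) = cos(x)/sin(x) = cot(x), using the cofunction identities sin(π/2 - x) = cos(x) and cos(π/2 - x) = sin(x).
So the two sides agree for every real x for which both sides are defined.

Conclusion: Yes, this is an identity.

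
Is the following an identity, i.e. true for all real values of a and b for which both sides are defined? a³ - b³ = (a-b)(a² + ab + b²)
Claim: a³ - b³ = (a-b)(a² + ab + b²).
Reasoning: Expand the right side: (a-b)(a² + ab + b²) = a³ + a²b + ab² - a²b - ab² - b³ = a³ - b³ (the middle terms cancel in pairs).
So the two sides agree for all real values of a and b for which both sides are defined.

Conclusion: Yes, this is an identity.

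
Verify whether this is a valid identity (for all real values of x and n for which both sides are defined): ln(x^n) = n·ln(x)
Claim: ln(x^n) = n·ln(x).
Reasoning: The right side requires x > 0. For x > 0, x^n = (e^(ln x))^n = e^(n·ln x), so taking ln of both sides gives ln(x^n) = n·ln(x).
So the two sides agree for all real values of x and n for which both sides are defined.

Conclusion: Yes, this is an identity.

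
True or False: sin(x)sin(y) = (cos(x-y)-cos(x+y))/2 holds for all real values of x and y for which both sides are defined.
True.

Claim: sin(x)sin(y) = (cos(x-y)-cos(x+y))/2.
Reasoning: cos(x-y) = cos(x)cos(y) + sin(x)sin(y) and cos(x+y) = cos(x)cos(y) - sin(x)sin(y). Subtracting, cos(x-y) - cos(x+y) = 2sin(x)sin(y); divide by 2.
So the two sides agree for all real values of x and y for which both sides are defined.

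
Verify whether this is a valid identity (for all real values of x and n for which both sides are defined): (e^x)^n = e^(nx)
Yes, this is an identity.

Claim: (e^x)^n = e^(nx).
Reasoning: e^x is a positive real number, and for a positive base B and real exponent n, B^n = e^(n·ln B). With B = e^x, ln B = x, so (e^x)^n = e^(n·x).
So the two sides agree for all real values of x and n for which both sides are defined.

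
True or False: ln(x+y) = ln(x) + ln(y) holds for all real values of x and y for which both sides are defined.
Claim: ln(x+y) = ln(x) + ln(y).
Test a specific point where both sides are defined: x = 4, y = 4.
LHS = ln(x+y) ≈ 2.0794
RHS = ln(x) + ln(y) ≈ 2.7726
Since 2.0794 ≠ 2.7726, the equation fails at this point, so it cannot hold for all real values of x and y for which both sides are defined.
ln(x) + ln(y) = ln(xy), not ln(x+y).

Conclusion: False.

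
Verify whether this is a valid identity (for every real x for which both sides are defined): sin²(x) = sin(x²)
No, this is NOT an identity.

Claim: sin²(x) = sin(x²).
Test a specific point where both sides are defined: x = -π/4.
LHS = sin²(x) ≈ 0.5000
RHS = sin(x²) ≈ 0.5785
Since 0.5000 ≠ 0.5785, the equation fails at this point, so it cannot hold for every real x for which both sides are defined.
sin²(x) means (sin x)², squaring the output; sin(x²) squares the input. These are different functions.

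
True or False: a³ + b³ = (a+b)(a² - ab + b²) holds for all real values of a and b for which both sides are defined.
True.

Claim: a³ + b³ = (a+b)(a² - ab + b²).
Reasoning: Expand the right side: (a+b)(a² - ab + b²) = a³ - a²b + ab² + a²b - ab² + b³ = a³ + b³ (the middle terms cancel in pairs).
So the two sides agree for all real values of a and b for which both sides are defined.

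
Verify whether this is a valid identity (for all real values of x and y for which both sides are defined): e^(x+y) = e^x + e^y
No, this is NOT an identity.

Claim: e^(x+y) = e^x + e^y.
Test a specific point where both sides are defined: x = 3/2, y = 3/2.
LHS = e^(x+y) ≈ 20.0855
RHS = e^x + e^y ≈ 8.9634
Since 20.0855 ≠ 8.9634, the equation fails at this point, so it cannot hold for all real values of x and y for which both sides are defined.
The correct rule is e^(x+y) = e^x · e^y (a product, not a sum).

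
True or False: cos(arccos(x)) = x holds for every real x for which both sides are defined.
True.

Claim: cos(arccos(x)) = x.
Reasoning: For -1 ≤ x ≤ 1 (where arccos is defined), arccos(x) is by definition an angle whose cosine equals x. Taking the cosine of that angle returns x. (Note the other order, arccos(cos x) = x, is NOT an identity.)
So the two sides agree for every real x for which both sides are defined.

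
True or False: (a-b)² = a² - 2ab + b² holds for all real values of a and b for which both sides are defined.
Claim: (a-b)² = a² - 2ab + b².
Reasoning: Expand: (a-b)² = (a-b)(a-b) = a·a - a·b - b·a + b·b = a² - 2ab + b².
So the two sides agree for all real values of a and b for which both sides are defined.

Conclusion: True.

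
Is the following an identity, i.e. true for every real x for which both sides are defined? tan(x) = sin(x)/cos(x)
Claim: tan(x) = sin(x)/cos(x).
Reasoning: For an angle x whose terminal point on the unit circle is (cos x, sin x), tan(x) is defined as the ratio (second coordinate)/(first coordinate) = sin(x)/cos(x), wherever cos(x) ≠ 0.
So the two sides agree for every real x for which both sides are defined.

Conclusion: Yes, this is an identity.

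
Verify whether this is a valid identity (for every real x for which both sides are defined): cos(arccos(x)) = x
Claim: cos(arccos(x)) = x.
Reasoning: For -1 ≤ x ≤ 1 (where arccos is defined), arccos(x) is by definition an angle whose cosine equals x. Taking the cosine of that angle returns x. (Note the other order, arccos(cos x) = x, is NOT an identity.)
So the two sides agree for every real x for which both sides are defined.

Conclusion: Yes, this is an identity.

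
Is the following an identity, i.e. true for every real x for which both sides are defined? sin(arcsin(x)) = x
Claim: sin(arcsin(x)) = x.
Reasoning: For -1 ≤ x ≤ 1 (where arcsin is defined), arcsin(x) is by definition an angle whose sine equals x. Taking the sine of that angle returns x. (Note the other order, arcsin(sin x) = x, is NOT an identity.)
So the two sides agree for every real x for which both sides are defined.

Conclusion: Yes, this is an identity.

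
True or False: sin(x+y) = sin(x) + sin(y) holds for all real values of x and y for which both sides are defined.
Claim: sin(x+y) = sin(x) + sin(y).
Test a specific point where both sides are defined: x = π, y = π/3.
LHS = sin(x+y) ≈ -0.8660
RHS = sin(x) + sin(y) ≈ 0.8660
Since -0.8660 ≠ 0.8660, the equation fails at this point, so it cannot hold for all real values of x and y for which both sides are defined.
The correct expansion is sin(x+y) = sin(x)cos(y) + cos(x)sin(y); sine is not additive.

Conclusion: False.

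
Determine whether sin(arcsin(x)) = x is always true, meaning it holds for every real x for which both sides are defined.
Claim: sin(arcsin(x)) = x.
Reasoning: For -1 ≤ x ≤ 1 (where arcsin is defined), arcsin(x) is by definition an angle whose sine equals x. Taking the sine of that angle returns x. (Note the other order, arcsin(sin x) = x, is NOT an identity.)
So the two sides agree for every real x for which both sides are defined.

Conclusion: Yes, this is an identity.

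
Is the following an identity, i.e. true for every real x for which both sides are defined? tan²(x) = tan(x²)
No, this is NOT an identity.

Claim: tan²(x) = tan(x²).
Test a specific point where both sides are defined: x = π/3.
LHS = tan²(x) ≈ 3.0000
RHS = tan(x²) ≈ 1.9485
Since 3.0000 ≠ 1.9485, the equation fails at this point, so it cannot hold for every real x for which both sides are defined.
tan²(x) means (tan x)², squaring the output; tan(x²) squares the input. These are different functions.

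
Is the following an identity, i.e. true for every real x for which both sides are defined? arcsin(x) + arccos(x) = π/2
Yes, this is an identity.

Claim: arcsin(x) + arccos(x) = π/2.
Reasoning: Both sides are defined for -1 ≤ x ≤ 1. Let θ = arcsin(x), so sin θ = x and θ ∈ [-π/2, π/2]. Then cos(π/2 - θ) = sin θ = x and π/2 - θ ∈ [0, π], which is exactly the range of arccos, so arccos(x) = π/2 - θ. Adding: arcsin(x) + arccos(x) = θ + (π/2 - θ) = π/2.
So the two sides agree for every real x for which both sides are defined.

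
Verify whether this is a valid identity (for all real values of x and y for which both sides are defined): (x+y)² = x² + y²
No, this is NOT an identity.

Claim: (x+y)² = x² + y².
Test a specific point where both sides are defined: x = 5, y = -3.
LHS = (x+y)² ≈ 4.0000
RHS = x² + y² ≈ 34.0000
Since 4.0000 ≠ 34.0000, the equation fails at this point, so it cannot hold for all real values of x and y for which both sides are defined.
The correct expansion is (x+y)² = x² + 2xy + y²; the cross term 2xy is missing.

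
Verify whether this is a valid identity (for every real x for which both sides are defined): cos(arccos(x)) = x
Yes, this is an identity.

Claim: cos(arccos(x)) = x.
Reasoning: For -1 ≤ x ≤ 1 (where arccos is defined), arccos(x) is by definition an angle whose cosine equals x. Taking the cosine of that angle returns x. (Note the other order, arccos(cos x) = x, is NOT an identity.)
So the two sides agree for every real x for which both sides are defined.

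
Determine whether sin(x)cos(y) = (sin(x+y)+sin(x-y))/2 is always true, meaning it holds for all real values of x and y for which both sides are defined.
Claim: sin(x)cos(y) = (sin(x+y)+sin(x-y))/2.
Reasoning: sin(x+y) = sin(x)cos(y) + cos(x)sin(y) and sin(x-y) = sin(x)cos(y) - cos(x)sin(y). Adding, sin(x+y) + sin(x-y) = 2sin(x)cos(y); divide by 2.
So the two sides agree for all real values of x and y for which both sides are defined.

Conclusion: Yes, this is an identity.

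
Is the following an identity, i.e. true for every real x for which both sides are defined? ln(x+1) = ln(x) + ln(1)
Claim: ln(x+1) = ln(x) + ln(1).
Test a specific point where both sides are defined: x = 3/2.
LHS = ln(x+1) ≈ 0.9163
RHS = ln(x) + ln(1) ≈ 0.4055
Since 0.9163 ≠ 0.4055, the equation fails at this point, so it cannot hold for every real x for which both sides are defined.
ln(1) = 0, so the right side is just ln(x), which differs from ln(x+1).

Conclusion: No, this is NOT an identity.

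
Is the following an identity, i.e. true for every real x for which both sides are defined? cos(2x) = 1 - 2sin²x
Yes, this is an identity.

Claim: cos(2x) = 1 - 2sin²x.
Reasoning: cos(2x) = cos²x - sin²x. Replace cos²x by 1 - sin²x: (1 - sin²x) - sin²x = 1 - 2sin²x.
So the two sides agree for every real x for which both sides are defined.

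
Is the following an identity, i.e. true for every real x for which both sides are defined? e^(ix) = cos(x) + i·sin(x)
Claim: e^(ix) = cos(x) + i·sin(x).
Reasoning: Euler's formula. Expand e^(ix) = Σ (ix)^k / k!. Since i² = -1, the even-k terms are Σ (-1)^m x^(2m)/(2m)! = cos(x) and the odd-k terms are i · Σ (-1)^m x^(2m+1)/(2m+1)! = i·sin(x).
So the two sides agree for every real x for which both sides are defined.

Conclusion: Yes, this is an identity.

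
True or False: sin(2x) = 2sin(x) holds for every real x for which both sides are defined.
False.

Claim: sin(2x) = 2sin(x).
Test a specific point where both sides are defined: x = -π/3.
LHS = sin(2x) ≈ -0.8660
RHS = 2sin(x) ≈ -1.7321
Since -0.8660 ≠ -1.7321, the equation fails at this point, so it cannot hold for every real x for which both sides are defined.
The correct double-angle formula is sin(2x) = 2sin(x)cos(x).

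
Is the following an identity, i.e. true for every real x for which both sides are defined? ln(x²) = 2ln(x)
Yes, this is an identity.

Claim: ln(x²) = 2ln(x).
Reasoning: The right side requires x > 0. For x > 0, x² = (e^(ln x))² = e^(2ln x), so ln(x²) = 2ln(x). (For x < 0 the right side is undefined, so those values are outside the claim.)
So the two sides agree for every real x for which both sides are defined.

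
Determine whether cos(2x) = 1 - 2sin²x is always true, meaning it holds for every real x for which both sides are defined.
Claim: cos(2x) = 1 - 2sin²x.
Reasoning: cos(2x) = cos²x - sin²x. Replace cos²x by 1 - sin²x: (1 - sin²x) - sin²x = 1 - 2sin²x.
So the two sides agree for every real x for which both sides are defined.

Conclusion: Yes, this is an identity.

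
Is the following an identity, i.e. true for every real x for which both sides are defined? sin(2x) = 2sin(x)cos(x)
Yes, this is an identity.

Claim: sin(2x) = 2sin(x)cos(x).
Reasoning: Put y = x in the addition formula sin(x+y) = sin(x)cos(y) + cos(x)sin(y): sin(2x) = sin(x)cos(x) + cos(x)sin(x) = 2sin(x)cos(x).
So the two sides agree for every real x for which both sides are defined.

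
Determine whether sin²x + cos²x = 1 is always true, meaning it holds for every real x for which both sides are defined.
Claim: sin²x + cos²x = 1.
Reasoning: The point (cos x, sin x) lies on the unit circle X² + Y² = 1, so cos²x + sin²x = 1 for every real x.
So the two sides agree for every real x for which both sides are defined.

Conclusion: Yes, this is an identity.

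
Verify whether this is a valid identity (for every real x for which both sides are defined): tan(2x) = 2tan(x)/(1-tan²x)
Claim: tan(2x) = 2tan(x)/(1-tan²x).
Reasoning: tan(2x) = sin(2x)/cos(2x) = 2sin(x)cos(x) / (cos²x - sin²x). Divide numerator and denominator by cos²x: 2tan(x) / (1 - tan²x).
So the two sides agree for every real x for which both sides are defined.

Conclusion: Yes, this is an identity.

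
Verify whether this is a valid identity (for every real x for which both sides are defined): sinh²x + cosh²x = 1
No, this is NOT an identity.

Claim: sinh²x + cosh²x = 1.
Test a specific point where both sides are defined: x = 1.
LHS = sinh²x + cosh²x ≈ 3.7622
RHS = 1 ≈ 1.0000
Since 3.7622 ≠ 1.0000, the equation fails at this point, so it cannot hold for every real x for which both sides are defined.
The correct hyperbolic identity is cosh²x - sinh²x = 1 (a difference); the sum sinh²x + cosh²x equals cosh(2x).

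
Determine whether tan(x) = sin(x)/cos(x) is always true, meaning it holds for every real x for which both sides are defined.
Claim: tan(x) = sin(x)/cos(x).
Reasoning: For an angle x whose terminal point on the unit circle is (cos x, sin x), tan(x) is defined as the ratio (second coordinate)/(first coordinate) = sin(x)/cos(x), wherever cos(x) ≠ 0.
So the two sides agree for every real x for which both sides are defined.

Conclusion: Yes, this is an identity.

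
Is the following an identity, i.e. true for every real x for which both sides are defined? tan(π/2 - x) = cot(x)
Yes, this is an identity.

Claim: tan(π/2 - x) = cot(x).
Reasoning: tan(π/2 - x) = sin(π/2 - x)/cos(π/2 - x) = cos(x)/sin(x) = cot(x), using the cofunction identities sin(π/2 - x) = cos(x) and cos(π/2 - x) = sin(x).
So the two sides agree for every real x for which both sides are defined.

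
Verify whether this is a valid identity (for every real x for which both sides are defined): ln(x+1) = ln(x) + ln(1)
Claim: ln(x+1) = ln(x) + ln(1).
Test a specific point where both sides are defined: x = 5.
LHS = ln(x+1) ≈ 1.7918
RHS = ln(x) + ln(1) ≈ 1.6094
Since 1.7918 ≠ 1.6094, the equation fails at this point, so it cannot hold for every real x for which both sides are defined.
ln(1) = 0, so the right side is just ln(x), which differs from ln(x+1).

Conclusion: No, this is NOT an identity.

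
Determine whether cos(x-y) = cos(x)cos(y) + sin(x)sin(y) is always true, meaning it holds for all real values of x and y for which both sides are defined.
Yes, this is an identity.

Claim: cos(x-y) = cos(x)cos(y) + sin(x)sin(y).
Reasoning: Replace y by -y in cos(x+y) = cos(x)cos(y) - sin(x)sin(y) and use cos(-y) = cos(y), sin(-y) = -sin(y): cos(x-y) = cos(x)cos(y) + sin(x)sin(y).
So the two sides agree for all real values of x and y for which both sides are defined.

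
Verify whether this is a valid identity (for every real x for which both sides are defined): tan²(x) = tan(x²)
Claim: tan²(x) = tan(x²).
Test a specific point where both sides are defined: x = π/4.
LHS = tan²(x) ≈ 1.0000
RHS = tan(x²) ≈ 0.7092
Since 1.0000 ≠ 0.7092, the equation fails at this point, so it cannot hold for every real x for which both sides are defined.
tan²(x) means (tan x)², squaring the output; tan(x²) squares the input. These are different functions.

Conclusion: No, this is NOT an identity.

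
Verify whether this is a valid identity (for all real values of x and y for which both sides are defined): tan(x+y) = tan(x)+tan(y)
No, this is NOT an identity.

Claim: tan(x+y) = tan(x)+tan(y).
Test a specific point where both sides are defined: x = π/4, y = 2π/3.
LHS = tan(x+y) ≈ -0.2679
RHS = tan(x)+tan(y) ≈ -0.7321
Since -0.2679 ≠ -0.7321, the equation fails at this point, so it cannot hold for all real values of x and y for which both sides are defined.
The correct formula is tan(x+y) = (tan(x) + tan(y))/(1 - tan(x)tan(y)).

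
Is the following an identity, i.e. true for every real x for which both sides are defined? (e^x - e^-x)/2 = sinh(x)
Yes, this is an identity.

Claim: (e^x - e^-x)/2 = sinh(x).
Reasoning: This is exactly the definition of the hyperbolic sine: sinh(x) := (e^x - e^-x)/2.
So the two sides agree for every real x for which both sides are defined.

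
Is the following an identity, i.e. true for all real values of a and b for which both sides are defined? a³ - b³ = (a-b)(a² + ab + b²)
Yes, this is an identity.

Claim: a³ - b³ = (a-b)(a² + ab + b²).
Reasoning: Expand the right side: (a-b)(a² + ab + b²) = a³ + a²b + ab² - a²b - ab² - b³ = a³ - b³ (the middle terms cancel in pairs).
So the two sides agree for all real values of a and b for which both sides are defined.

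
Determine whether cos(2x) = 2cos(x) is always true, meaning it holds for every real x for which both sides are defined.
Claim: cos(2x) = 2cos(x).
Test a specific point where both sides are defined: x = -π/3.
LHS = cos(2x) ≈ -0.5000
RHS = 2cos(x) ≈ 1.0000
Since -0.5000 ≠ 1.0000, the equation fails at this point, so it cannot hold for every real x for which both sides are defined.
The correct double-angle formula is cos(2x) = cos²x - sin²x.

Conclusion: No, this is NOT an identity.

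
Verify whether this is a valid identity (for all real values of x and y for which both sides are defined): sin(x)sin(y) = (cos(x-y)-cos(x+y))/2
Yes, this is an identity.

Claim: sin(x)sin(y) = (cos(x-y)-cos(x+y))/2.
Reasoning: cos(x-y) = cos(x)cos(y) + sin(x)sin(y) and cos(x+y) = cos(x)cos(y) - sin(x)sin(y). Subtracting, cos(x-y) - cos(x+y) = 2sin(x)sin(y); divide by 2.
So the two sides agree for all real values of x and y for which both sides are defined.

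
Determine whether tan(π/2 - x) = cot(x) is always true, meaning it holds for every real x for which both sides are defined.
Yes, this is an identity.

Claim: tan(π/2 - x) = cot(x).
Reasoning: tan(π/2 - x) = sin(π/2 - x)/cos(π/2 - x) = cos(x)/sin(x) = cot(x), using the cofunction identities sin(π/2 - x) = cos(x) and cos(π/2 - x) = sin(x).
So the two sides agree for every real x for which both sides are defined.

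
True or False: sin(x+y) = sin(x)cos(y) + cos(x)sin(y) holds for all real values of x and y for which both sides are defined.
True.

Claim: sin(x+y) = sin(x)cos(y) + cos(x)sin(y).
Reasoning: By Euler's formula e^(i(x+y)) = e^(ix)·e^(iy) = (cos x + i·sin x)(cos y + i·sin y). The imaginary part of the left side is sin(x+y); the imaginary part of the product is sin(x)cos(y) + cos(x)sin(y).
So the two sides agree for all real values of x and y for which both sides are defined.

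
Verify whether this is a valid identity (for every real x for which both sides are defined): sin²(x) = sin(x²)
Claim: sin²(x) = sin(x²).
Test a specific point where both sides are defined: x = π/2.
LHS = sin²(x) ≈ 1.0000
RHS = sin(x²) ≈ 0.6243
Since 1.0000 ≠ 0.6243, the equation fails at this point, so it cannot hold for every real x for which both sides are defined.
sin²(x) means (sin x)², squaring the output; sin(x²) squares the input. These are different functions.

Conclusion: No, this is NOT an identity.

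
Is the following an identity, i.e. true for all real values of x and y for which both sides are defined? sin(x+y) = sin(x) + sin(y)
Claim: sin(x+y) = sin(x) + sin(y).
Test a specific point where both sides are defined: x = π/3, y = 2π/3.
LHS = sin(x+y) ≈ 0.0000
RHS = sin(x) + sin(y) ≈ 1.7321
Since 0.0000 ≠ 1.7321, the equation fails at this point, so it cannot hold for all real values of x and y for which both sides are defined.
The correct expansion is sin(x+y) = sin(x)cos(y) + cos(x)sin(y); sine is not additive.

Conclusion: No, this is NOT an identity.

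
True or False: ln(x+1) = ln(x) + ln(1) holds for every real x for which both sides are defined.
Claim: ln(x+1) = ln(x) + ln(1).
Test a specific point where both sides are defined: x = 1/2.
LHS = ln(x+1) ≈ 0.4055
RHS = ln(x) + ln(1) ≈ -0.6931
Since 0.4055 ≠ -0.6931, the equation fails at this point, so it cannot hold for every real x for which both sides are defined.
ln(1) = 0, so the right side is just ln(x), which differs from ln(x+1).

Conclusion: False.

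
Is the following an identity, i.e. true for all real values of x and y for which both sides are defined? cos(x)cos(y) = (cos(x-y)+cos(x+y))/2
Yes, this is an identity.

Claim: cos(x)cos(y) = (cos(x-y)+cos(x+y))/2.
Reasoning: cos(x-y) = cos(x)cos(y) + sin(x)sin(y) and cos(x+y) = cos(x)cos(y) - sin(x)sin(y). Adding, cos(x-y) + cos(x+y) = 2cos(x)cos(y); divide by 2.
So the two sides agree for all real values of x and y for which both sides are defined.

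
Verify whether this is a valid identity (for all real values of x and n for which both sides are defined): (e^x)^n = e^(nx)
Claim: (e^x)^n = e^(nx).
Reasoning: e^x is a positive real number, and for a positive base B and real exponent n, B^n = e^(n·ln B). With B = e^x, ln B = x, so (e^x)^n = e^(n·x).
So the two sides agree for all real values of x and n for which both sides are defined.

Conclusion: Yes, this is an identity.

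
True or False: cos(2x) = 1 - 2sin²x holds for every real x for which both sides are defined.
Claim: cos(2x) = 1 - 2sin²x.
Reasoning: cos(2x) = cos²x - sin²x. Replace cos²x by 1 - sin²x: (1 - sin²x) - sin²x = 1 - 2sin²x.
So the two sides agree for every real x for which both sides are defined.

Conclusion: True.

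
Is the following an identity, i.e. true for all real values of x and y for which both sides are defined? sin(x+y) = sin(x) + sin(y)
No, this is NOT an identity.

Claim: sin(x+y) = sin(x) + sin(y).
Test a specific point where both sides are defined: x = π/3, y = 3π/4.
LHS = sin(x+y) ≈ -0.2588
RHS = sin(x) + sin(y) ≈ 1.5731
Since -0.2588 ≠ 1.5731, the equation fails at this point, so it cannot hold for all real values of x and y for which both sides are defined.
The correct expansion is sin(x+y) = sin(x)cos(y) + cos(x)sin(y); sine is not additive.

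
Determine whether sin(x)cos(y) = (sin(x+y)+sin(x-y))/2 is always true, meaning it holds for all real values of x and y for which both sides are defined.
Claim: sin(x)cos(y) = (sin(x+y)+sin(x-y))/2.
Reasoning: sin(x+y) = sin(x)cos(y) + cos(x)sin(y) and sin(x-y) = sin(x)cos(y) - cos(x)sin(y). Adding, sin(x+y) + sin(x-y) = 2sin(x)cos(y); divide by 2.
So the two sides agree for all real values of x and y for which both sides are defined.

Conclusion: Yes, this is an identity.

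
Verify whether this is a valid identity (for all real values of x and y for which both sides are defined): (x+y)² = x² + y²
No, this is NOT an identity.

Claim: (x+y)² = x² + y².
Test a specific point where both sides are defined: x = -2, y = 3.
LHS = (x+y)² ≈ 1.0000
RHS = x² + y² ≈ 13.0000
Since 1.0000 ≠ 13.0000, the equation fails at this point, so it cannot hold for all real values of x and y for which both sides are defined.
The correct expansion is (x+y)² = x² + 2xy + y²; the cross term 2xy is missing.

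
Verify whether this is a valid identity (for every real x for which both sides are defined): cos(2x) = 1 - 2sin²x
Claim: cos(2x) = 1 - 2sin²x.
Reasoning: cos(2x) = cos²x - sin²x. Replace cos²x by 1 - sin²x: (1 - sin²x) - sin²x = 1 - 2sin²x.
So the two sides agree for every real x for which both sides are defined.

Conclusion: Yes, this is an identity.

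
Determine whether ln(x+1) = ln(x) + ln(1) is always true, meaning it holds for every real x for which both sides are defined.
Claim: ln(x+1) = ln(x) + ln(1).
Test a specific point where both sides are defined: x = 5.
LHS = ln(x+1) ≈ 1.7918
RHS = ln(x) + ln(1) ≈ 1.6094
Since 1.7918 ≠ 1.6094, the equation fails at this point, so it cannot hold for every real x for which both sides are defined.
ln(1) = 0, so the right side is just ln(x), which differs from ln(x+1).

Conclusion: No, this is NOT an identity.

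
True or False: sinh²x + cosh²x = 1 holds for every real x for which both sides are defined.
Claim: sinh²x + cosh²x = 1.
Test a specific point where both sides are defined: x = 4.
LHS = sinh²x + cosh²x ≈ 1490.4792
RHS = 1 ≈ 1.0000
Since 1490.4792 ≠ 1.0000, the equation fails at this point, so it cannot hold for every real x for which both sides are defined.
The correct hyperbolic identity is cosh²x - sinh²x = 1 (a difference); the sum sinh²x + cosh²x equals cosh(2x).

Conclusion: False.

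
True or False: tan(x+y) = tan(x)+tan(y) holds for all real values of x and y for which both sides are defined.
False.

Claim: tan(x+y) = tan(x)+tan(y).
Test a specific point where both sides are defined: x = π/3, y = -π/6.
LHS = tan(x+y) ≈ 0.5774
RHS = tan(x)+tan(y) ≈ 1.1547
Since 0.5774 ≠ 1.1547, the equation fails at this point, so it cannot hold for all real values of x and y for which both sides are defined.
The correct formula is tan(x+y) = (tan(x) + tan(y))/(1 - tan(x)tan(y)).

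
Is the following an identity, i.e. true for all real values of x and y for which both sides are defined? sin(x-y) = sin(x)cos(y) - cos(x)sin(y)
Yes, this is an identity.

Claim: sin(x-y) = sin(x)cos(y) - cos(x)sin(y).
Reasoning: Replace y by -y in sin(x+y) = sin(x)cos(y) + cos(x)sin(y) and use cos(-y) = cos(y), sin(-y) = -sin(y): sin(x-y) = sin(x)cos(y) - cos(x)sin(y).
So the two sides agree for all real values of x and y for which both sides are defined.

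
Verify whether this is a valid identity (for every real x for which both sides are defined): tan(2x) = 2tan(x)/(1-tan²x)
Claim: tan(2x) = 2tan(x)/(1-tan²x).
Reasoning: tan(2x) = sin(2x)/cos(2x) = 2sin(x)cos(x) / (cos²x - sin²x). Divide numerator and denominator by cos²x: 2tan(x) / (1 - tan²x).
So the two sides agree for every real x for which both sides are defined.

Conclusion: Yes, this is an identity.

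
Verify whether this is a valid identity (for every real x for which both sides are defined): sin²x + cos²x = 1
Claim: sin²x + cos²x = 1.
Reasoning: The point (cos x, sin x) lies on the unit circle X² + Y² = 1, so cos²x + sin²x = 1 for every real x.
So the two sides agree for every real x for which both sides are defined.

Conclusion: Yes, this is an identity.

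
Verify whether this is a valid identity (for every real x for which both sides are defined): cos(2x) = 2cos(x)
Claim: cos(2x) = 2cos(x).
Test a specific point where both sides are defined: x = π.
LHS = cos(2x) ≈ 1.0000
RHS = 2cos(x) ≈ -2.0000
Since 1.0000 ≠ -2.0000, the equation fails at this point, so it cannot hold for every real x for which both sides are defined.
The correct double-angle formula is cos(2x) = cos²x - sin²x.

Conclusion: No, this is NOT an identity.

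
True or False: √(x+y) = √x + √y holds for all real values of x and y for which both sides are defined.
False.

Claim: √(x+y) = √x + √y.
Test a specific point where both sides are defined: x = 2, y = 2.
LHS = √(x+y) ≈ 2.0000
RHS = √x + √y ≈ 2.8284
Since 2.0000 ≠ 2.8284, the equation fails at this point, so it cannot hold for all real values of x and y for which both sides are defined.
Squaring the right side gives x + 2√(xy) + y, not x + y.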